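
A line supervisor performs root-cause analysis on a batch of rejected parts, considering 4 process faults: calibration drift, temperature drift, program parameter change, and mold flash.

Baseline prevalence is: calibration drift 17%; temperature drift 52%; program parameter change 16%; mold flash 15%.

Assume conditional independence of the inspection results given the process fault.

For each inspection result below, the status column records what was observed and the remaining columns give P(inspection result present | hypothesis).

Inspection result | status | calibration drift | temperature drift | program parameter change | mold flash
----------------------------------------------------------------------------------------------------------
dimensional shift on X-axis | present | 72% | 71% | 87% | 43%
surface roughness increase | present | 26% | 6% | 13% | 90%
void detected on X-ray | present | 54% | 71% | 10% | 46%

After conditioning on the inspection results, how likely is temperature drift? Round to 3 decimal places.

0.256

Multiply each prior by the joint likelihood of the inspection result pattern:
  calibration drift: 0.17 × 0.72 × 0.26 × 0.54 = 0.017185
  temperature drift: 0.52 × 0.71 × 0.06 × 0.71 = 0.015728
  program parameter change: 0.16 × 0.87 × 0.13 × 0.10 = 0.0018096
  mold flash: 0.15 × 0.43 × 0.90 × 0.46 = 0.026703
Marginal likelihood of the evidence = 0.061425.
P(temperature drift | evidence) = 0.015728 / 0.061425 ≈ 0.256.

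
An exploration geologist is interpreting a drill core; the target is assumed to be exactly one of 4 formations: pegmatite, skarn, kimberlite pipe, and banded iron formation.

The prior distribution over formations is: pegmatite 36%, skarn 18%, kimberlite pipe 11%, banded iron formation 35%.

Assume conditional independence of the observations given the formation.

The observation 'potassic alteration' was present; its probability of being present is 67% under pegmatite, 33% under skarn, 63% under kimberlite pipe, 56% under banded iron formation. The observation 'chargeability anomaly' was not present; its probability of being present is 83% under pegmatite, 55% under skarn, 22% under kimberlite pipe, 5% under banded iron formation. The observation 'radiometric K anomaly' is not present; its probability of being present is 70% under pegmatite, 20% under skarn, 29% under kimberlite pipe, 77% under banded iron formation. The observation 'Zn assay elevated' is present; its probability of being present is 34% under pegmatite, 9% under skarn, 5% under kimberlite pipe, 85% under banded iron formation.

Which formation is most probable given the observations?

banded iron formation

By Bayes' rule with conditional independence, the unnormalized weight for each hypothesis is prior × ∏ likelihoods (using 1 − P(present | H) for each absent observation):
  pegmatite: 0.36 × 0.67 × (1 − 0.83) × (1 − 0.70) × 0.34 = 0.0041824
  skarn: 0.18 × 0.33 × (1 − 0.55) × (1 − 0.20) × 0.09 = 0.0019246
  kimberlite pipe: 0.11 × 0.63 × (1 − 0.22) × (1 − 0.29) × 0.05 = 0.0019189
  banded iron formation: 0.35 × 0.56 × (1 − 0.05) × (1 − 0.77) × 0.85 = 0.036402
The unnormalized weights sum to 0.044428.
P(pegmatite | evidence) ≈ 0.0041824 / 0.044428 ≈ 0.094
P(skarn | evidence) ≈ 0.0019246 / 0.044428 ≈ 0.043
P(kimberlite pipe | evidence) ≈ 0.0019189 / 0.044428 ≈ 0.043
P(banded iron formation | evidence) ≈ 0.036402 / 0.044428 ≈ 0.819
The largest is 0.819, so banded iron formation is most probable.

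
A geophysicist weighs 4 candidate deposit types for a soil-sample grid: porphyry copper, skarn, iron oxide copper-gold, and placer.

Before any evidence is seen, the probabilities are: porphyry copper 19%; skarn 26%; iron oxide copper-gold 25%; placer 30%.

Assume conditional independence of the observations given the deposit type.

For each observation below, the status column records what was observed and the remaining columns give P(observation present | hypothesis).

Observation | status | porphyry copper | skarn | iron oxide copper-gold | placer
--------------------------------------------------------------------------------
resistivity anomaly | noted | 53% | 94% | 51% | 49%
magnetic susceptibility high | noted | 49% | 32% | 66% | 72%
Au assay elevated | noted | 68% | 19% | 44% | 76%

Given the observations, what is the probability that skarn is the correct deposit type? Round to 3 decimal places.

Multiply each prior by the joint likelihood of the evidence pattern:
  porphyry copper: 0.19 × 0.53 × 0.49 × 0.68 = 0.033553
  skarn: 0.26 × 0.94 × 0.32 × 0.19 = 0.01486
  iron oxide copper-gold: 0.25 × 0.51 × 0.66 × 0.44 = 0.037026
  placer: 0.30 × 0.49 × 0.72 × 0.76 = 0.080438
Normalizing constant Z = 0.033553 + 0.01486 + 0.037026 + 0.080438 = 0.16588.
P(skarn | evidence) = 0.01486 / 0.16588 ≈ 0.090.

0.090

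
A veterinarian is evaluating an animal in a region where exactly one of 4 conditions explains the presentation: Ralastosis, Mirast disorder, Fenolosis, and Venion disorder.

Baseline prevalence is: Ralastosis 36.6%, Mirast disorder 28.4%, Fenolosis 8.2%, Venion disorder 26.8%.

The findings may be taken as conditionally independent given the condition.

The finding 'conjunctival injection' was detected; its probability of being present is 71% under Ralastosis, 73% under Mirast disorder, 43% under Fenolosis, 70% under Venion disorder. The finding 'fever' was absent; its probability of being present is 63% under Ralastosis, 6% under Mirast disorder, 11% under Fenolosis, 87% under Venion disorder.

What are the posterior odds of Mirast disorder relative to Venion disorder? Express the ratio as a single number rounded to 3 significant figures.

Unnormalized posterior weight (prior times the finding likelihoods) for each of the two hypotheses (using 1 − P(present | H) for each absent finding):
  Mirast disorder: 0.284 × 0.73 × (1 − 0.06) = 0.19488
  Venion disorder: 0.268 × 0.70 × (1 − 0.87) = 0.024388
Posterior odds = 0.19488 / 0.024388 ≈ 7.99.

7.99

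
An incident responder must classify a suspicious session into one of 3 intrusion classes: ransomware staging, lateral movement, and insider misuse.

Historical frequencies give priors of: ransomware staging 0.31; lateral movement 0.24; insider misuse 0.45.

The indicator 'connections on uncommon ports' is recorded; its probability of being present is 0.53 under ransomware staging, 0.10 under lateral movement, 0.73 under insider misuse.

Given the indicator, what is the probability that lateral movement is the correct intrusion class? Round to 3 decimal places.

For each hypothesis, the unnormalized posterior weight is prior × likelihood:
  ransomware staging: 0.31 × 0.53 = 0.1643
  lateral movement: 0.24 × 0.10 = 0.024
  insider misuse: 0.45 × 0.73 = 0.3285
Normalizing constant Z = 0.1643 + 0.024 + 0.3285 = 0.5168.
P(lateral movement | evidence) = 0.024 / 0.5168 ≈ 0.046.

0.046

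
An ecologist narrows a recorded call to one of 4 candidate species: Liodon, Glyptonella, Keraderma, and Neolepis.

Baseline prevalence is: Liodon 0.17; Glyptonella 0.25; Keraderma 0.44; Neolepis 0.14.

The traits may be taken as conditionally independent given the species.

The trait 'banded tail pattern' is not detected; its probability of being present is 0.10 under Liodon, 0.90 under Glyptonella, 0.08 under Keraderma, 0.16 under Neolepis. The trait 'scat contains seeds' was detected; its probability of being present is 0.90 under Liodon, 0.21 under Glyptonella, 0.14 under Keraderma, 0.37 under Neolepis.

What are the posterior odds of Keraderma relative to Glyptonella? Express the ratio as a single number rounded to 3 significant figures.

Unnormalized posterior weight (prior times the trait likelihoods) for each of the two hypotheses (using 1 − P(present | H) for each absent trait):
  Keraderma: 0.44 × (1 − 0.08) × 0.14 = 0.056672
  Glyptonella: 0.25 × (1 − 0.90) × 0.21 = 0.00525
Odds(Keraderma : Glyptonella) = 0.056672 / 0.00525 ≈ 10.8.

10.8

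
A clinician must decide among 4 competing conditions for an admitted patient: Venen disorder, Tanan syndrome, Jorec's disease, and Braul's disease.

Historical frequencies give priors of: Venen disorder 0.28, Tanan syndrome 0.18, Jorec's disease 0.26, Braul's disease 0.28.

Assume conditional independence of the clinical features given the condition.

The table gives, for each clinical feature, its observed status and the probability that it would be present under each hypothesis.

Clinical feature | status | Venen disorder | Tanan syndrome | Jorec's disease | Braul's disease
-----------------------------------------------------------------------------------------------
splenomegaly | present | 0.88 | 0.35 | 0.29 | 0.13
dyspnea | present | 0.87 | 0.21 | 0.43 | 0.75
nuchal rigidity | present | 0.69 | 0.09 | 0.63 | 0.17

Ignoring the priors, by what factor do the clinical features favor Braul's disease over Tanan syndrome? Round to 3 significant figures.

2.51

The Bayes factor is the ratio of the joint likelihoods of the clinical feature pattern under the two hypotheses.
  Braul's disease: 0.13 × 0.75 × 0.17 = 0.016575
  Tanan syndrome: 0.35 × 0.21 × 0.09 = 0.006615
Bayes factor = 0.016575 / 0.006615 ≈ 2.51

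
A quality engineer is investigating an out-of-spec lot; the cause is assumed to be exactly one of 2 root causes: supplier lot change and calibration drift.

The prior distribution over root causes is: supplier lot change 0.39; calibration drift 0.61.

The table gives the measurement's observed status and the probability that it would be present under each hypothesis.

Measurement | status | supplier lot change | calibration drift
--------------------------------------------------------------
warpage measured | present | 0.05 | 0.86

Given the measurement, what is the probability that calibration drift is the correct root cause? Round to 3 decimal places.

0.964

Multiply each prior by the likelihood of the measurement:
  supplier lot change: 0.39 × 0.05 = 0.0195
  calibration drift: 0.61 × 0.86 = 0.5246
Marginal likelihood of the evidence = 0.5441.
P(calibration drift | evidence) = 0.5246 / 0.5441 ≈ 0.964.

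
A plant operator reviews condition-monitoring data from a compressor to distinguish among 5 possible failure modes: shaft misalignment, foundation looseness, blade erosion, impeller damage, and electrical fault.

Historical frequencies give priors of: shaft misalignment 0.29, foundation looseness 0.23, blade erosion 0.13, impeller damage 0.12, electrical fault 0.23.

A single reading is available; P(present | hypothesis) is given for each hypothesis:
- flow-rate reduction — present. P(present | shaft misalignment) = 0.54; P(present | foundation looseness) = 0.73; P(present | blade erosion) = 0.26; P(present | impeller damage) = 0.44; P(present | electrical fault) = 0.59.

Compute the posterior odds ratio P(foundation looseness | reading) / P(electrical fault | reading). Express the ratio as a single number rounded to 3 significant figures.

Posterior odds equal prior odds times the likelihood ratio; only the two competing hypotheses matter.
  foundation looseness: 0.23 × 0.73 = 0.1679
  electrical fault: 0.23 × 0.59 = 0.1357
Posterior odds = 0.1679 / 0.1357 ≈ 1.24.

1.24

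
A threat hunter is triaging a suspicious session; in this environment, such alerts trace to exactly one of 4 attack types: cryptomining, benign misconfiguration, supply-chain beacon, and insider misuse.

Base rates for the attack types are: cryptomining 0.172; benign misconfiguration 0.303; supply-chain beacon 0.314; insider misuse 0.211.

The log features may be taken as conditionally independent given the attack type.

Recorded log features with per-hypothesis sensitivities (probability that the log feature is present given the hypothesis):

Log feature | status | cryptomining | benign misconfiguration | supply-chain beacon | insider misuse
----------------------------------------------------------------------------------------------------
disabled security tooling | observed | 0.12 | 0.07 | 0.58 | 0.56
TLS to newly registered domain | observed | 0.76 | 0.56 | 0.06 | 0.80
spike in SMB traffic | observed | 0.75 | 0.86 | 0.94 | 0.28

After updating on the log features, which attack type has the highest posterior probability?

By Bayes' rule with conditional independence, the unnormalized weight for each hypothesis is prior × ∏ likelihoods:
  cryptomining: 0.172 × 0.12 × 0.76 × 0.75 = 0.011765
  benign misconfiguration: 0.303 × 0.07 × 0.56 × 0.86 = 0.010215
  supply-chain beacon: 0.314 × 0.58 × 0.06 × 0.94 = 0.010272
  insider misuse: 0.211 × 0.56 × 0.80 × 0.28 = 0.026468
The unnormalized weights sum to 0.058719.
P(cryptomining | evidence) ≈ 0.011765 / 0.058719 ≈ 0.200
P(benign misconfiguration | evidence) ≈ 0.010215 / 0.058719 ≈ 0.174
P(supply-chain beacon | evidence) ≈ 0.010272 / 0.058719 ≈ 0.175
P(insider misuse | evidence) ≈ 0.026468 / 0.058719 ≈ 0.451
The largest is 0.451, so insider misuse is most probable.

insider misuse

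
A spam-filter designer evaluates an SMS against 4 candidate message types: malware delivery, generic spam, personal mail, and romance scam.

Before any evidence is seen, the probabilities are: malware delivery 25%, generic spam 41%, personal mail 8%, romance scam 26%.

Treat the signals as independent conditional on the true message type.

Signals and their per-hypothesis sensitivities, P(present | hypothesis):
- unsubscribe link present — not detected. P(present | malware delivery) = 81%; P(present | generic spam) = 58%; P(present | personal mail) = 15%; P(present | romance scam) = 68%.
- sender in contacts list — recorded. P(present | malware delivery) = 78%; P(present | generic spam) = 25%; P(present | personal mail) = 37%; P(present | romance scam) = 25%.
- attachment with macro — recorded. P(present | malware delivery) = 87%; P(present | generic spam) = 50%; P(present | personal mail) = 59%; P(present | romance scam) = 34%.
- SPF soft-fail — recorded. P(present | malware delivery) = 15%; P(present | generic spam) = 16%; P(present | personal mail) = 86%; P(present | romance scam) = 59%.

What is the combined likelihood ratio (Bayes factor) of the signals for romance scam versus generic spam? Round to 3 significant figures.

1.91

Take the product of per-signal likelihoods under each hypothesis (using 1 − P(present | H) for each absent signal), then divide.
  romance scam: (1 − 0.68) × 0.25 × 0.34 × 0.59 = 0.016048
  generic spam: (1 − 0.58) × 0.25 × 0.50 × 0.16 = 0.0084
Bayes factor = 0.016048 / 0.0084 ≈ 1.91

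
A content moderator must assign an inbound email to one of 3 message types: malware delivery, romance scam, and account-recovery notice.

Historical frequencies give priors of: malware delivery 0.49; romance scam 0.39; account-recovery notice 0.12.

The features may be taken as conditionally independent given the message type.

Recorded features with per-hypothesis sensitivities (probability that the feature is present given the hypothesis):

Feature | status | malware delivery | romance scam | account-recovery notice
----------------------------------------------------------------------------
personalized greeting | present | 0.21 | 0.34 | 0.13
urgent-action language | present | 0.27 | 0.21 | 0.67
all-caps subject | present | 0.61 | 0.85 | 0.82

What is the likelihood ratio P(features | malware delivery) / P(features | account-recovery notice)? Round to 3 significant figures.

Take the product of per-feature likelihoods under each hypothesis, then divide.
  malware delivery: 0.21 × 0.27 × 0.61 = 0.034587
  account-recovery notice: 0.13 × 0.67 × 0.82 = 0.071422
Bayes factor = 0.034587 / 0.071422 ≈ 0.484

0.484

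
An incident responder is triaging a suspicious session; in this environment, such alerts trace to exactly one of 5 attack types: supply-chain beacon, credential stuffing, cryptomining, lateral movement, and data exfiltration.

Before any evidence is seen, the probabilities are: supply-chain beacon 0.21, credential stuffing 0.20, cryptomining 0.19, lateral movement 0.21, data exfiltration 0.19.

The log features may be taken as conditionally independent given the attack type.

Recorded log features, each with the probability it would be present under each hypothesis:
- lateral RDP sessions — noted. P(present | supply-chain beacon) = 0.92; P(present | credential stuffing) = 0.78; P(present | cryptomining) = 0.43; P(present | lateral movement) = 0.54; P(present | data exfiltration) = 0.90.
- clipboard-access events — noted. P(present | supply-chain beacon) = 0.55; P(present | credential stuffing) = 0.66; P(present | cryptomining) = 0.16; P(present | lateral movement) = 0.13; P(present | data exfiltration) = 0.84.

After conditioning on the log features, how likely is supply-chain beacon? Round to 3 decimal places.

0.279

Multiply each prior by the joint likelihood of the log feature pattern:
  supply-chain beacon: 0.21 × 0.92 × 0.55 = 0.10626
  credential stuffing: 0.20 × 0.78 × 0.66 = 0.10296
  cryptomining: 0.19 × 0.43 × 0.16 = 0.013072
  lateral movement: 0.21 × 0.54 × 0.13 = 0.014742
  data exfiltration: 0.19 × 0.90 × 0.84 = 0.14364
Normalizing constant Z = 0.10626 + 0.10296 + 0.013072 + 0.014742 + 0.14364 = 0.38067.
P(supply-chain beacon | evidence) = 0.10626 / 0.38067 ≈ 0.279.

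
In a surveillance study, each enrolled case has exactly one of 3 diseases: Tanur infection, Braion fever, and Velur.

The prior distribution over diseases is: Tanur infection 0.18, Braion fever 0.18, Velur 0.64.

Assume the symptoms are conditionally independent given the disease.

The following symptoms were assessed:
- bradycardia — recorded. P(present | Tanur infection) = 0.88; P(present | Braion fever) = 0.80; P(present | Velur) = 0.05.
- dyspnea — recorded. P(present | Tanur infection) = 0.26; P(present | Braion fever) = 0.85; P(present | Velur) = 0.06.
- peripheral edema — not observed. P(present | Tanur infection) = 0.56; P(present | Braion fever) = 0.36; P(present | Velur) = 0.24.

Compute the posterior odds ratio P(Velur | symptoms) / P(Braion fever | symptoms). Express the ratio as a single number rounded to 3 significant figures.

The normalizing constant cancels in an odds ratio, so compute prior × likelihood for the two hypotheses only (using 1 − P(present | H) for each absent symptom):
  Velur: 0.64 × 0.05 × 0.06 × (1 − 0.24) = 0.0014592
  Braion fever: 0.18 × 0.80 × 0.85 × (1 − 0.36) = 0.078336
Odds(Velur : Braion fever) = 0.0014592 / 0.078336 ≈ 0.0186.

0.0186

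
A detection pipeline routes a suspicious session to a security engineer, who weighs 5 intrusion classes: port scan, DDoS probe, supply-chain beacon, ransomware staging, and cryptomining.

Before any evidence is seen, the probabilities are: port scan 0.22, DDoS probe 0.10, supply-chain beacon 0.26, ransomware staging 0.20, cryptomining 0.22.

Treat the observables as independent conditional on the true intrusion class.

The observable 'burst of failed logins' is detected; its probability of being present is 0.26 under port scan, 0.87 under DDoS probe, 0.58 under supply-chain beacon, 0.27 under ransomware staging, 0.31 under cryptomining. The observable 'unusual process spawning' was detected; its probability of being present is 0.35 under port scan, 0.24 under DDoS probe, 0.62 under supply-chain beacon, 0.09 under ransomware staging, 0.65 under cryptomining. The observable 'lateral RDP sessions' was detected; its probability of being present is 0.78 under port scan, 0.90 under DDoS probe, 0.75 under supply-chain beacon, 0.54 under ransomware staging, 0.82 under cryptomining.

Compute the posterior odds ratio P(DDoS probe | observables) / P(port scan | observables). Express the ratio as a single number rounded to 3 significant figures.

Unnormalized posterior weight (prior times the observable likelihoods) for each of the two hypotheses:
  DDoS probe: 0.10 × 0.87 × 0.24 × 0.90 = 0.018792
  port scan: 0.22 × 0.26 × 0.35 × 0.78 = 0.015616
Posterior odds = 0.018792 / 0.015616 ≈ 1.20.

1.20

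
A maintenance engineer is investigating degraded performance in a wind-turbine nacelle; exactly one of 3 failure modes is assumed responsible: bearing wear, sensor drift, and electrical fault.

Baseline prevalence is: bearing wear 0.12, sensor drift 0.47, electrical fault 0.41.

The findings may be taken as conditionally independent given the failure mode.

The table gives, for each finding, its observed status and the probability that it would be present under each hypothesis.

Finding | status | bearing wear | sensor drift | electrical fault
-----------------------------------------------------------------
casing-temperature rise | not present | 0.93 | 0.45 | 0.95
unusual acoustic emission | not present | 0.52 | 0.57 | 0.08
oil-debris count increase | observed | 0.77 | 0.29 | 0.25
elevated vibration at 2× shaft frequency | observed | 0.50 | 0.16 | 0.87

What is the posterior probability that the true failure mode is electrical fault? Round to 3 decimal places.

0.379

For each hypothesis, the unnormalized posterior weight is prior × product of the finding likelihoods (using 1 − P(present | H) for each absent finding):
  bearing wear: 0.12 × (1 − 0.93) × (1 − 0.52) × 0.77 × 0.50 = 0.0015523
  sensor drift: 0.47 × (1 − 0.45) × (1 − 0.57) × 0.29 × 0.16 = 0.0051576
  electrical fault: 0.41 × (1 − 0.95) × (1 − 0.08) × 0.25 × 0.87 = 0.0041021
Normalizing constant Z = 0.0015523 + 0.0051576 + 0.0041021 = 0.010812.
P(electrical fault | evidence) = 0.0041021 / 0.010812 ≈ 0.379.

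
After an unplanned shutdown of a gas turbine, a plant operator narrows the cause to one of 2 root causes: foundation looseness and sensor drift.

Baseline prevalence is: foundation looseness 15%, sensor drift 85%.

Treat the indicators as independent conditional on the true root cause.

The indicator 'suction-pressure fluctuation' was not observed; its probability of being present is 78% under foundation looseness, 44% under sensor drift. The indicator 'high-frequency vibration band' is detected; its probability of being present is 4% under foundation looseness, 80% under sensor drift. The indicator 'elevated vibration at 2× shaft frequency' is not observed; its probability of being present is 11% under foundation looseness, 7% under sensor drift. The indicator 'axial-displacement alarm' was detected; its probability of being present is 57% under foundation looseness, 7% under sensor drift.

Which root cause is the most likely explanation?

For each hypothesis, the unnormalized posterior weight is prior × product of the indicator likelihoods (using 1 − P(present | H) for each absent indicator):
  foundation looseness: 0.15 × (1 − 0.78) × 0.04 × (1 − 0.11) × 0.57 = 0.00066964
  sensor drift: 0.85 × (1 − 0.44) × 0.80 × (1 − 0.07) × 0.07 = 0.02479
Marginal likelihood of the evidence = 0.02546.
P(foundation looseness | evidence) ≈ 0.00066964 / 0.02546 ≈ 0.026
P(sensor drift | evidence) ≈ 0.02479 / 0.02546 ≈ 0.974
The largest is 0.974, so sensor drift is most probable.

sensor drift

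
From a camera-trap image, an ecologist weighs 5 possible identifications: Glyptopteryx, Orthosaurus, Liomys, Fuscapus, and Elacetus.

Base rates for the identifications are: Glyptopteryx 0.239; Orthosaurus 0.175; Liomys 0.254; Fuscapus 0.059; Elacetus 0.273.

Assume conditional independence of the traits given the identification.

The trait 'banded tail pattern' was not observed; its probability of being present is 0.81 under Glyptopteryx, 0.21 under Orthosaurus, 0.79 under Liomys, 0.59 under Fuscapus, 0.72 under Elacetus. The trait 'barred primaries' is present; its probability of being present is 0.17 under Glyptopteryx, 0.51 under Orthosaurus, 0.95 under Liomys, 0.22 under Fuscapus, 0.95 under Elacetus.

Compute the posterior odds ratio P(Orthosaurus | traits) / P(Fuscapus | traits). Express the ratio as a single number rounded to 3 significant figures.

13.2

Unnormalized posterior weight (prior times the trait likelihoods) for each of the two hypotheses (using 1 − P(present | H) for each absent trait):
  Orthosaurus: 0.175 × (1 − 0.21) × 0.51 = 0.070507
  Fuscapus: 0.059 × (1 − 0.59) × 0.22 = 0.0053218
Odds(Orthosaurus : Fuscapus) = 0.070507 / 0.0053218 ≈ 13.2.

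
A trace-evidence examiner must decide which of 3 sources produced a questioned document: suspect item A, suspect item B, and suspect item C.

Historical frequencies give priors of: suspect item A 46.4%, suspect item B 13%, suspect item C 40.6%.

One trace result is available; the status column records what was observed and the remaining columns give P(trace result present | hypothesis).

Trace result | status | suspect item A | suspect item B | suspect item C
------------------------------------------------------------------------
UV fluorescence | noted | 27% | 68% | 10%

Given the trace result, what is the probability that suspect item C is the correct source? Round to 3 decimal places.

For each hypothesis, the unnormalized posterior weight is prior × likelihood:
  suspect item A: 0.464 × 0.27 = 0.12528
  suspect item B: 0.130 × 0.68 = 0.0884
  suspect item C: 0.406 × 0.10 = 0.0406
Marginal likelihood of the evidence = 0.25428.
P(suspect item C | evidence) = 0.0406 / 0.25428 ≈ 0.160.

0.160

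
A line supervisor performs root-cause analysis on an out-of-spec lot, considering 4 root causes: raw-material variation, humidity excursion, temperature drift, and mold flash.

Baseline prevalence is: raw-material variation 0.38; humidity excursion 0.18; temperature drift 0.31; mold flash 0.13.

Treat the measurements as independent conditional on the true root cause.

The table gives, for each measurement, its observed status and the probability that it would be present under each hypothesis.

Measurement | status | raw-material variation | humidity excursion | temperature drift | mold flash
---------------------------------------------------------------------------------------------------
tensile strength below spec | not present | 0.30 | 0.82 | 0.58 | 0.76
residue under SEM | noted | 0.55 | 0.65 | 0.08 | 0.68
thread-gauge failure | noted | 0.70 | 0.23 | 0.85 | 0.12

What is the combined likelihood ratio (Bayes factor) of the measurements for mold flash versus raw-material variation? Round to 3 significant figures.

0.0727

The Bayes factor is the ratio of the joint likelihoods of the measurement pattern under the two hypotheses (using 1 − P(present | H) for each absent measurement).
  mold flash: (1 − 0.76) × 0.68 × 0.12 = 0.019584
  raw-material variation: (1 − 0.30) × 0.55 × 0.70 = 0.2695
Bayes factor = 0.019584 / 0.2695 ≈ 0.0727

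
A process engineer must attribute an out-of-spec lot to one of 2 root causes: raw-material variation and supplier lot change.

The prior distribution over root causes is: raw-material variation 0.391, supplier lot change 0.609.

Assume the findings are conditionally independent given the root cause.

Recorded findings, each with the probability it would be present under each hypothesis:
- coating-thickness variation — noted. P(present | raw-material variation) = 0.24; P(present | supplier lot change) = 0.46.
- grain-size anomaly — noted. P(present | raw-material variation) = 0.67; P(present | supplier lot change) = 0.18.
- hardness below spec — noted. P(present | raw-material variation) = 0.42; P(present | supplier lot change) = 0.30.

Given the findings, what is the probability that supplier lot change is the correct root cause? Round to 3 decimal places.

Multiply each prior by the joint likelihood of the evidence pattern:
  raw-material variation: 0.391 × 0.24 × 0.67 × 0.42 = 0.026407
  supplier lot change: 0.609 × 0.46 × 0.18 × 0.30 = 0.015128
The unnormalized weights sum to 0.041534.
P(supplier lot change | evidence) = 0.015128 / 0.041534 ≈ 0.364.

0.364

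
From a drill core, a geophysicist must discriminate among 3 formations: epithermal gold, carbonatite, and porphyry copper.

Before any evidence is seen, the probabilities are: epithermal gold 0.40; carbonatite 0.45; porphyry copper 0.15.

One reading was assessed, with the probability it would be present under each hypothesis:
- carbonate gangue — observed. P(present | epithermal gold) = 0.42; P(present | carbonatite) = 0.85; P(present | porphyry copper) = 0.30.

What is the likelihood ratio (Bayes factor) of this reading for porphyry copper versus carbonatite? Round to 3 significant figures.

The Bayes factor is the ratio of the two likelihoods.
  porphyry copper: 0.3
  carbonatite: 0.85
Bayes factor = 0.3 / 0.85 ≈ 0.353

0.353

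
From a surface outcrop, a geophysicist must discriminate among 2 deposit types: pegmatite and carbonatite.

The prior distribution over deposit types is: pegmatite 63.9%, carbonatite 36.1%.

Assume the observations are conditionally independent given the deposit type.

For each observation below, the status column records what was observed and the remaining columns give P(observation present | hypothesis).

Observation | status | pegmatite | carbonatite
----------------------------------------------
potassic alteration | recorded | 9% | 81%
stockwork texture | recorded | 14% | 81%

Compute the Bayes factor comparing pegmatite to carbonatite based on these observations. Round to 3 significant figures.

0.0192

Joint likelihood of the evidence pattern under each hypothesis:
  pegmatite: 0.09 × 0.14 = 0.0126
  carbonatite: 0.81 × 0.81 = 0.6561
Bayes factor = 0.0126 / 0.6561 ≈ 0.0192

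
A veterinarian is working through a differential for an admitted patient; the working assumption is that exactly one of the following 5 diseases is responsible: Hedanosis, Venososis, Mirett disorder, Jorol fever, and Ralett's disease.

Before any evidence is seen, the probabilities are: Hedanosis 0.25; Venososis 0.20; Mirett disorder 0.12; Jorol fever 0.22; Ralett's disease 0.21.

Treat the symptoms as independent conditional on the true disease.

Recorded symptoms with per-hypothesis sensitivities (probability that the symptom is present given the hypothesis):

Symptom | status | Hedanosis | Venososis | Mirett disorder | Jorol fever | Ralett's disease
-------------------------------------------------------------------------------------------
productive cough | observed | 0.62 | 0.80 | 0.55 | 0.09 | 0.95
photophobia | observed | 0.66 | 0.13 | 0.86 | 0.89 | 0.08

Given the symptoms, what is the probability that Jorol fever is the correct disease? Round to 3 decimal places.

For each hypothesis, the unnormalized posterior weight is prior × product of the symptom likelihoods:
  Hedanosis: 0.25 × 0.62 × 0.66 = 0.1023
  Venososis: 0.20 × 0.80 × 0.13 = 0.0208
  Mirett disorder: 0.12 × 0.55 × 0.86 = 0.05676
  Jorol fever: 0.22 × 0.09 × 0.89 = 0.017622
  Ralett's disease: 0.21 × 0.95 × 0.08 = 0.01596
Normalizing constant Z = 0.1023 + 0.0208 + 0.05676 + 0.017622 + 0.01596 = 0.21344.
P(Jorol fever | evidence) = 0.017622 / 0.21344 ≈ 0.083.

0.083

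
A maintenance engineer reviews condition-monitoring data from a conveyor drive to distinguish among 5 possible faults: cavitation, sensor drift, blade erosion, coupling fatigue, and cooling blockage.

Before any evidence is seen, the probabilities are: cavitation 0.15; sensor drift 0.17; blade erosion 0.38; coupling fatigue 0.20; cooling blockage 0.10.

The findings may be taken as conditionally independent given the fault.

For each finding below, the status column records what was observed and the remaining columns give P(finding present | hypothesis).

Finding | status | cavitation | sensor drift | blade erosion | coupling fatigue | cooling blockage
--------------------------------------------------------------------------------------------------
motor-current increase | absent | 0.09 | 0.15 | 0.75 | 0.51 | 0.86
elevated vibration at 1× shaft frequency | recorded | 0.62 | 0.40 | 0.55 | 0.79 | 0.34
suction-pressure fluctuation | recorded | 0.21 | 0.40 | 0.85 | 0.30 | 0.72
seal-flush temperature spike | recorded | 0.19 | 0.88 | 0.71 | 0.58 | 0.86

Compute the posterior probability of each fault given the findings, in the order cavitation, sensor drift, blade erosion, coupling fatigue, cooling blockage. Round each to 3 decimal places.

By Bayes' rule with conditional independence, the unnormalized weight for each hypothesis is prior × ∏ likelihoods (using 1 − P(present | H) for each absent finding):
  cavitation: 0.15 × (1 − 0.09) × 0.62 × 0.21 × 0.19 = 0.0033767
  sensor drift: 0.17 × (1 − 0.15) × 0.40 × 0.40 × 0.88 = 0.020346
  blade erosion: 0.38 × (1 − 0.75) × 0.55 × 0.85 × 0.71 = 0.031533
  coupling fatigue: 0.20 × (1 − 0.51) × 0.79 × 0.30 × 0.58 = 0.013471
  cooling blockage: 0.10 × (1 − 0.86) × 0.34 × 0.72 × 0.86 = 0.0029474
Normalizing constant Z = 0.0033767 + 0.020346 + 0.031533 + 0.013471 + 0.0029474 = 0.071674.
P(cavitation | evidence) = 0.0033767 / 0.071674 ≈ 0.047
P(sensor drift | evidence) = 0.020346 / 0.071674 ≈ 0.284
P(blade erosion | evidence) = 0.031533 / 0.071674 ≈ 0.440
P(coupling fatigue | evidence) = 0.013471 / 0.071674 ≈ 0.188
P(cooling blockage | evidence) = 0.0029474 / 0.071674 ≈ 0.041

0.047, 0.284, 0.440, 0.188, 0.041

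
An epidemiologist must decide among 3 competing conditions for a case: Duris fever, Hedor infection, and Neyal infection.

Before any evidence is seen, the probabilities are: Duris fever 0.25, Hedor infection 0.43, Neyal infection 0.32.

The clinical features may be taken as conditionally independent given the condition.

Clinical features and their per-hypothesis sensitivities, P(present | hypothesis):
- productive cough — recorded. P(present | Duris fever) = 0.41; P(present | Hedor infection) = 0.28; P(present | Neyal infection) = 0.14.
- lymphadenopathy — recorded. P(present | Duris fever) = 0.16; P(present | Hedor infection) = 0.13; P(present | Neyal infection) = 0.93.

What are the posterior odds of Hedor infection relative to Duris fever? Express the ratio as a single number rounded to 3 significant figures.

0.954

Posterior odds equal prior odds times the likelihood ratio; only the two competing hypotheses matter.
  Hedor infection: 0.43 × 0.28 × 0.13 = 0.015652
  Duris fever: 0.25 × 0.41 × 0.16 = 0.0164
Posterior odds = 0.015652 / 0.0164 ≈ 0.954.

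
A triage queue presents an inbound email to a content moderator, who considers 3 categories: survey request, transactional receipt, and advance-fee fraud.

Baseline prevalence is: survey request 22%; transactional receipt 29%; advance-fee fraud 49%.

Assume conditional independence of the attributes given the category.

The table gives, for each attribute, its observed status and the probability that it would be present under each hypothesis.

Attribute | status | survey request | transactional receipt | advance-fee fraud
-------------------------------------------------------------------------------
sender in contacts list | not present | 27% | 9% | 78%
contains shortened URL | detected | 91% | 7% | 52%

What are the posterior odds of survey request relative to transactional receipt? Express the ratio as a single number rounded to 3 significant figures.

Posterior odds equal prior odds times the likelihood ratio; only the two competing hypotheses matter (using 1 − P(present | H) for each absent attribute).
  survey request: 0.22 × (1 − 0.27) × 0.91 = 0.14615
  transactional receipt: 0.29 × (1 − 0.09) × 0.07 = 0.018473
Posterior odds = 0.14615 / 0.018473 ≈ 7.91.

7.91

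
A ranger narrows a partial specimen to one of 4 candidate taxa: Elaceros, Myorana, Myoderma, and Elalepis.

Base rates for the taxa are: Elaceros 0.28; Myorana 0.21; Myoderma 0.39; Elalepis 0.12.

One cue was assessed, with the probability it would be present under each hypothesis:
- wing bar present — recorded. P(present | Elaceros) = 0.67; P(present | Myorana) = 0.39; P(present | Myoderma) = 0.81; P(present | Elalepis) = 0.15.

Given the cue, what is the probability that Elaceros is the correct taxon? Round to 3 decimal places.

By Bayes' rule, the unnormalized weight for each hypothesis is prior × likelihood:
  Elaceros: 0.28 × 0.67 = 0.1876
  Myorana: 0.21 × 0.39 = 0.0819
  Myoderma: 0.39 × 0.81 = 0.3159
  Elalepis: 0.12 × 0.15 = 0.018
Normalizing constant Z = 0.1876 + 0.0819 + 0.3159 + 0.018 = 0.6034.
P(Elaceros | evidence) = 0.1876 / 0.6034 ≈ 0.311.

0.311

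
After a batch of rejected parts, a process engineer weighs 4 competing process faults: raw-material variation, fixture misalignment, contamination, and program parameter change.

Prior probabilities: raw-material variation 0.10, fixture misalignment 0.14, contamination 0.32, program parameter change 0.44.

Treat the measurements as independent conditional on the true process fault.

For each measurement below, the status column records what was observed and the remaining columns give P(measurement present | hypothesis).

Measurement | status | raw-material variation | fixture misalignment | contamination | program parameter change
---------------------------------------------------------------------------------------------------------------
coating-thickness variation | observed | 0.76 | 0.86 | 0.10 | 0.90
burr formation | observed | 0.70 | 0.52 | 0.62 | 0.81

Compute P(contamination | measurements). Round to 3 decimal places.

0.043

By Bayes' rule with conditional independence, the unnormalized weight for each hypothesis is prior × ∏ likelihoods:
  raw-material variation: 0.10 × 0.76 × 0.70 = 0.0532
  fixture misalignment: 0.14 × 0.86 × 0.52 = 0.062608
  contamination: 0.32 × 0.10 × 0.62 = 0.01984
  program parameter change: 0.44 × 0.90 × 0.81 = 0.32076
Normalizing constant Z = 0.0532 + 0.062608 + 0.01984 + 0.32076 = 0.45641.
P(contamination | evidence) = 0.01984 / 0.45641 ≈ 0.043.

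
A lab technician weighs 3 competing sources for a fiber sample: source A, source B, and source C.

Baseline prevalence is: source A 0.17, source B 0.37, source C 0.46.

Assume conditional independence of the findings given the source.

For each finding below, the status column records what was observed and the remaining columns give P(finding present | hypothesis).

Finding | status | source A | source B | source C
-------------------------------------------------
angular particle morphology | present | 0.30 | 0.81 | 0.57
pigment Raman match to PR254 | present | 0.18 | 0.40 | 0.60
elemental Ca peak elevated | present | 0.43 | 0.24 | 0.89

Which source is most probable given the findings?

source C

For each hypothesis, the unnormalized posterior weight is prior × product of the finding likelihoods:
  source A: 0.17 × 0.30 × 0.18 × 0.43 = 0.0039474
  source B: 0.37 × 0.81 × 0.40 × 0.24 = 0.028771
  source C: 0.46 × 0.57 × 0.60 × 0.89 = 0.14001
Marginal likelihood of the evidence = 0.17273.
P(source A | evidence) ≈ 0.0039474 / 0.17273 ≈ 0.023
P(source B | evidence) ≈ 0.028771 / 0.17273 ≈ 0.167
P(source C | evidence) ≈ 0.14001 / 0.17273 ≈ 0.811
The largest is 0.811, so source C is most probable.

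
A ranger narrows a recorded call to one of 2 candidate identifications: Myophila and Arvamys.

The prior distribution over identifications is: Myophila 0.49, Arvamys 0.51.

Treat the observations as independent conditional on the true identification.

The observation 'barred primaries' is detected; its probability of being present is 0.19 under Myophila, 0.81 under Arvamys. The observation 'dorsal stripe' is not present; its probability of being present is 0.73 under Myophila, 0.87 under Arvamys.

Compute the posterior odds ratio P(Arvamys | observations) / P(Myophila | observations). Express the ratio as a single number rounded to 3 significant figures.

2.14

The normalizing constant cancels in an odds ratio, so compute prior × likelihood for the two hypotheses only (using 1 − P(present | H) for each absent observation):
  Arvamys: 0.51 × 0.81 × (1 − 0.87) = 0.053703
  Myophila: 0.49 × 0.19 × (1 − 0.73) = 0.025137
Odds(Arvamys : Myophila) = 0.053703 / 0.025137 ≈ 2.14.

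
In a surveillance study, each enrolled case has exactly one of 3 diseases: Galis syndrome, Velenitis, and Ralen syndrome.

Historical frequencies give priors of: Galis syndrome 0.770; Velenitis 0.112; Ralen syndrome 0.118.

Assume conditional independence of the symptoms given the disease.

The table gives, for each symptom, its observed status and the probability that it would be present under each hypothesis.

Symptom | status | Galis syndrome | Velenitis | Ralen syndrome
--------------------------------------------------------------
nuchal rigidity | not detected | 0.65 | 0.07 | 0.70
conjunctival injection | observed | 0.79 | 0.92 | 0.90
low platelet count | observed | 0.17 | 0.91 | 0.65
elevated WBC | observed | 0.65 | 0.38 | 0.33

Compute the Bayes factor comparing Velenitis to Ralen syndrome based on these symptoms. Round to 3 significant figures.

5.11

The Bayes factor is the ratio of the joint likelihoods of the symptom pattern under the two hypotheses (using 1 − P(present | H) for each absent symptom).
  Velenitis: (1 − 0.07) × 0.92 × 0.91 × 0.38 = 0.29587
  Ralen syndrome: (1 − 0.70) × 0.90 × 0.65 × 0.33 = 0.057915
Bayes factor = 0.29587 / 0.057915 ≈ 5.11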